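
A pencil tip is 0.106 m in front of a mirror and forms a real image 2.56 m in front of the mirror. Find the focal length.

Real image ⇒ d_i = +2.56 m.
1/f = 1/d_o + 1/d_i = 1/(0.106) + 1/(2.56) = 9.825, so f = 0.102 m.
Since f is positive, the mirror is concave.

f = 0.102 m (concave)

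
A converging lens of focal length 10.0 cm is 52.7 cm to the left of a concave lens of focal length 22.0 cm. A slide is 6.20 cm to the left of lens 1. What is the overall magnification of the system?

Lens 1: 1/d_i1 = 1/(10.0) − 1/(6.20) = -0.06129, so d_i1 = -16.32 cm; m₁ = −d_i1/d_o1 = +2.632.
d_o2 = 52.7 − (-16.32) = 69.02 cm.
f₂ = −22.0 cm (diverging).
Lens 2: 1/d_i2 = 1/(-22.0) − 1/(69.02) = -0.05994, so d_i2 = -16.68 cm; m₂ = −d_i2/d_o2 = +0.2417.
m = m₁·m₂ = (+2.632)(+0.2417) = +0.636.

m = +0.636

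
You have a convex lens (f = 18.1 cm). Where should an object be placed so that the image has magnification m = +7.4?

m = −d_i/d_o ⇒ d_i = −m·d_o.
1/f = 1/d_o + 1/d_i = 1/d_o − 1/(m·d_o) = (1 − 1/m)/d_o, so d_o = f(1 − 1/m) = (18.10)(1 − 1/(+7.4)) = 15.7 cm.

15.7 cm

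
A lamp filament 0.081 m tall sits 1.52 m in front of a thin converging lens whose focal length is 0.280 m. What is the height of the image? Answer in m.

1/d_i = 1/f − 1/d_o = 1/(0.2800) − 1/(1.52) = 2.914, so d_i = 0.3432 m.
m = −d_i/d_o = -0.2258.
|h_i| = |m|·h_o = 0.2258 × 0.081 = 0.0183 m. The image is real, inverted and reduced, on the far side of the lens.

0.0183 m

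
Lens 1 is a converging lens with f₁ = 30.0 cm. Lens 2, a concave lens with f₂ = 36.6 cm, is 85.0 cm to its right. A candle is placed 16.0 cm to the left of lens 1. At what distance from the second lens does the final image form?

Lens 1: 1/d_i1 = 1/f₁ − 1/d_o1 = 1/(30.0) − 1/(16.0) = -0.02917, so d_i1 = -34.29 cm.
The intermediate image is 34.29 cm to the left of lens 1 (virtual), which is 85.0 − (-34.29) = 119.3 cm to the left of lens 2, so d_o2 = +119.3 cm.
Lens 2 is diverging, so f₂ = −36.6 cm.
Lens 2: 1/d_i2 = 1/f₂ − 1/d_o2 = 1/(-36.6) − 1/(119.3) = -0.03570, so d_i2 = -28.0 cm.
The final image is virtual, 28.0 cm to the left of lens 2 (overall magnification ≈ 0.50).

28.0 cm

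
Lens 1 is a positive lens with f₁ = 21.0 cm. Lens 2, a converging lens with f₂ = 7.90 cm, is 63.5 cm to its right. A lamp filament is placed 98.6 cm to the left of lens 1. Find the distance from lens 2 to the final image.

Lens 1: 1/d_i1 = 1/f₁ − 1/d_o1 = 1/(21.0) − 1/(98.6) = 0.03748, so d_i1 = 26.68 cm.
The intermediate image is 26.68 cm to the right of lens 1, which is 63.5 − (26.68) = 36.82 cm to the left of lens 2, so d_o2 = +36.82 cm.
Lens 2: 1/d_i2 = 1/f₂ − 1/d_o2 = 1/(7.90) − 1/(36.82) = 0.09942, so d_i2 = 10.1 cm.
The final image is real, 10.1 cm to the right of lens 2 (overall magnification ≈ 0.074).

10.1 cm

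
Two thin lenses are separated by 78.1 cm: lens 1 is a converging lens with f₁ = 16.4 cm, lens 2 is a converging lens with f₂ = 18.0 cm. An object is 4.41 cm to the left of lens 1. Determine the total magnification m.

m = -0.372

Lens 1: 1/d_i1 = 1/(16.4) − 1/(4.41) = -0.1658, so d_i1 = -6.032 cm; m₁ = −d_i1/d_o1 = +1.368.
d_o2 = 78.1 − (-6.032) = 84.13 cm.
Lens 2: 1/d_i2 = 1/(18.0) − 1/(84.13) = 0.04367, so d_i2 = 22.90 cm; m₂ = −d_i2/d_o2 = -0.2722.
m = m₁·m₂ = (+1.368)(-0.2722) = -0.372.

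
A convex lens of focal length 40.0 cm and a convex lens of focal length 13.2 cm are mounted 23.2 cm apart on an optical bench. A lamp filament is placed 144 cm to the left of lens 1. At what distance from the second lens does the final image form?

Lens 1: 1/d_i1 = 1/f₁ − 1/d_o1 = 1/(40.0) − 1/(144) = 0.01806, so d_i1 = 55.38 cm.
The intermediate image is 55.38 cm to the right of lens 1, which lies 32.18 cm to the right of lens 2 — a virtual object — so d_o2 = −32.18 cm.
Lens 2: 1/d_i2 = 1/f₂ − 1/d_o2 = 1/(13.2) − 1/(-32.18) = 0.1068, so d_i2 = 9.36 cm.
The final image is real, 9.36 cm to the right of lens 2 (overall magnification ≈ -0.11).

9.36 cm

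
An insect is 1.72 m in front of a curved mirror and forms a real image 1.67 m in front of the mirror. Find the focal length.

Real image ⇒ d_i = +1.67 m.
1/f = 1/d_o + 1/d_i = 1/(1.72) + 1/(1.67) = 1.180, so f = 0.847 m.
Since f is positive, the curved mirror is concave.

f = 0.847 m (concave)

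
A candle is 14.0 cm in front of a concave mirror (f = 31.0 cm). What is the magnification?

1/d_i = 1/f − 1/d_o = 1/(31.00) − 1/(14.0) = -0.03917, so d_i = -25.53 cm.
m = −d_i/d_o = −(-25.53)/(14.0) = +1.82.
The image is virtual, upright and enlarged, behind the mirror.

m = +1.82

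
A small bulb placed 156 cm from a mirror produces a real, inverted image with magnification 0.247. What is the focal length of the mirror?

f = 30.9 cm (concave)

m = −d_i/d_o ⇒ d_i = −m·d_o = −(-0.247)·(156) = 38.53 cm.
1/f = 1/d_o + 1/d_i = 1/(156) + 1/(38.53) = 0.03236, so f = 30.9 cm.
Since f is positive, the mirror is concave.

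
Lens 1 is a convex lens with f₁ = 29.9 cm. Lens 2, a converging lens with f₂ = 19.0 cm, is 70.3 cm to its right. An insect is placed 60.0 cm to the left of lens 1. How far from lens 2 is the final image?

24.5 cm

Lens 1: 1/d_i1 = 1/f₁ − 1/d_o1 = 1/(29.9) − 1/(60.0) = 0.01678, so d_i1 = 59.60 cm.
The intermediate image is 59.60 cm to the right of lens 1, which is 70.3 − (59.60) = 10.70 cm to the left of lens 2, so d_o2 = +10.70 cm.
Lens 2: 1/d_i2 = 1/f₂ − 1/d_o2 = 1/(19.0) − 1/(10.70) = -0.04083, so d_i2 = -24.5 cm.
The final image is virtual, 24.5 cm to the left of lens 2 (overall magnification ≈ -2.3).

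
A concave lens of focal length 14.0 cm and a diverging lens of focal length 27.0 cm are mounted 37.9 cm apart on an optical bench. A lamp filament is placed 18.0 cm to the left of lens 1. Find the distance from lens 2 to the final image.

17.0 cm

Lens 1 is diverging, so f₁ = −14.0 cm.
Lens 1: 1/d_i1 = 1/f₁ − 1/d_o1 = 1/(-14.0) − 1/(18.0) = -0.1270, so d_i1 = -7.875 cm.
The intermediate image is 7.875 cm to the left of lens 1 (virtual), which is 37.9 − (-7.875) = 45.77 cm to the left of lens 2, so d_o2 = +45.77 cm.
Lens 2 is diverging, so f₂ = −27.0 cm.
Lens 2: 1/d_i2 = 1/f₂ − 1/d_o2 = 1/(-27.0) − 1/(45.77) = -0.05889, so d_i2 = -17.0 cm.
The final image is virtual, 17.0 cm to the left of lens 2 (overall magnification ≈ 0.16).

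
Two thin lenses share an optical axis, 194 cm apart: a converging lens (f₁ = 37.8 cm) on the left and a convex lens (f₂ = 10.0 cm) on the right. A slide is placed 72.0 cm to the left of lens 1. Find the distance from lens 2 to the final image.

11.0 cm

Lens 1: 1/d_i1 = 1/f₁ − 1/d_o1 = 1/(37.8) − 1/(72.0) = 0.01257, so d_i1 = 79.58 cm.
The intermediate image is 79.58 cm to the right of lens 1, which is 194 − (79.58) = 114.4 cm to the left of lens 2, so d_o2 = +114.4 cm.
Lens 2: 1/d_i2 = 1/f₂ − 1/d_o2 = 1/(10.0) − 1/(114.4) = 0.09126, so d_i2 = 11.0 cm.
The final image is real, 11.0 cm to the right of lens 2 (overall magnification ≈ 0.11).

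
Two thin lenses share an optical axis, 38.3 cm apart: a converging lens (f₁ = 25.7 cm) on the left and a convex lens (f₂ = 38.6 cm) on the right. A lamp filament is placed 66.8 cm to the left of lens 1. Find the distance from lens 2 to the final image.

3.18 cm

Lens 1: 1/d_i1 = 1/f₁ − 1/d_o1 = 1/(25.7) − 1/(66.8) = 0.02394, so d_i1 = 41.77 cm.
The intermediate image is 41.77 cm to the right of lens 1, which lies 3.470 cm to the right of lens 2 — a virtual object — so d_o2 = −3.470 cm.
Lens 2: 1/d_i2 = 1/f₂ − 1/d_o2 = 1/(38.6) − 1/(-3.470) = 0.3141, so d_i2 = 3.18 cm.
The final image is real, 3.18 cm to the right of lens 2 (overall magnification ≈ -0.57).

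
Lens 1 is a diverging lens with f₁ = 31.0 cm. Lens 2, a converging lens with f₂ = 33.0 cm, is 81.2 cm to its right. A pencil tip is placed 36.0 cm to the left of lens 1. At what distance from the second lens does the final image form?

49.8 cm

Lens 1 is diverging, so f₁ = −31.0 cm.
Lens 1: 1/d_i1 = 1/f₁ − 1/d_o1 = 1/(-31.0) − 1/(36.0) = -0.06004, so d_i1 = -16.66 cm.
The intermediate image is 16.66 cm to the left of lens 1 (virtual), which is 81.2 − (-16.66) = 97.86 cm to the left of lens 2, so d_o2 = +97.86 cm.
Lens 2: 1/d_i2 = 1/f₂ − 1/d_o2 = 1/(33.0) − 1/(97.86) = 0.02008, so d_i2 = 49.8 cm.
The final image is real, 49.8 cm to the right of lens 2 (overall magnification ≈ -0.24).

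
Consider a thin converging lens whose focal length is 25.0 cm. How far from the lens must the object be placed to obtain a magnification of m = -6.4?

28.9 cm

m = −d_i/d_o ⇒ d_i = −m·d_o.
1/f = 1/d_o + 1/d_i = 1/d_o − 1/(m·d_o) = (1 − 1/m)/d_o, so d_o = f(1 − 1/m) = (25.00)(1 − 1/(-6.4)) = 28.9 cm.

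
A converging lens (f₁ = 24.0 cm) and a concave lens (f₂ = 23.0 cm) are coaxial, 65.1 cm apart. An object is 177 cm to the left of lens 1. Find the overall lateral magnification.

Lens 1: 1/d_i1 = 1/(24.0) − 1/(177) = 0.03602, so d_i1 = 27.76 cm; m₁ = −d_i1/d_o1 = -0.1568.
d_o2 = 65.1 − (27.76) = 37.34 cm.
f₂ = −23.0 cm (diverging).
Lens 2: 1/d_i2 = 1/(-23.0) − 1/(37.34) = -0.07026, so d_i2 = -14.23 cm; m₂ = −d_i2/d_o2 = +0.3812.
m = m₁·m₂ = (-0.1568)(+0.3812) = -0.0598.

m = -0.0598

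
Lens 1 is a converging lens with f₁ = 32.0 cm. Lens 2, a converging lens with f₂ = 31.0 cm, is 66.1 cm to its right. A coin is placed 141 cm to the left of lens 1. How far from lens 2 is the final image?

122 cm

Lens 1: 1/d_i1 = 1/f₁ − 1/d_o1 = 1/(32.0) − 1/(141) = 0.02416, so d_i1 = 41.39 cm.
The intermediate image is 41.39 cm to the right of lens 1, which is 66.1 − (41.39) = 24.71 cm to the left of lens 2, so d_o2 = +24.71 cm.
Lens 2: 1/d_i2 = 1/f₂ − 1/d_o2 = 1/(31.0) − 1/(24.71) = -0.008211, so d_i2 = -122 cm.
The final image is virtual, 122 cm to the left of lens 2 (overall magnification ≈ -1.4).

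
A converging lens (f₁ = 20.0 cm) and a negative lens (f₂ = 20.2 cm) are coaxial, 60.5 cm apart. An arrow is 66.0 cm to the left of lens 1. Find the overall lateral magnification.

m = -0.169

Lens 1: 1/d_i1 = 1/(20.0) − 1/(66.0) = 0.03485, so d_i1 = 28.70 cm; m₁ = −d_i1/d_o1 = -0.4348.
d_o2 = 60.5 − (28.70) = 31.80 cm.
f₂ = −20.2 cm (diverging).
Lens 2: 1/d_i2 = 1/(-20.2) − 1/(31.80) = -0.08095, so d_i2 = -12.35 cm; m₂ = −d_i2/d_o2 = +0.3885.
m = m₁·m₂ = (-0.4348)(+0.3885) = -0.169.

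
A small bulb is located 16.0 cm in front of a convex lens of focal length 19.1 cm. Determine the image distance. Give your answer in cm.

Lens equation: 1/s_i = 1/f − 1/s_o = 1/(19.10) − 1/(16.0) = 0.05236 − 0.06250 = -0.01014, so s_i = -98.6 cm.
The image is virtual, upright and enlarged, on the same side as the object.

98.6 cm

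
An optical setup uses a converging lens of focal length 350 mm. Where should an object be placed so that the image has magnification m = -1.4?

600 mm

m = −d_i/d_o ⇒ d_i = −m·d_o.
1/f = 1/d_o + 1/d_i = 1/d_o − 1/(m·d_o) = (1 − 1/m)/d_o, so d_o = f(1 − 1/m) = (350.0)(1 − 1/(-1.4)) = 600 mm.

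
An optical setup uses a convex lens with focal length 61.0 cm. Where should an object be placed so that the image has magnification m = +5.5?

m = −d_i/d_o ⇒ d_i = −m·d_o.
1/f = 1/d_o + 1/d_i = 1/d_o − 1/(m·d_o) = (1 − 1/m)/d_o, so d_o = f(1 − 1/m) = (61.00)(1 − 1/(+5.5)) = 49.9 cm.

49.9 cm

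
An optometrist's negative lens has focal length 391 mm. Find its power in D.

P = -2.56 D

For a negative lens, f = −391 mm.
f = -39.1 cm = -0.391 m.
P = 1/f = 1/(-0.391 m) = -2.56 D.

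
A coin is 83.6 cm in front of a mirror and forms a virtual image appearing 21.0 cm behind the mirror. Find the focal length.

f = -28.0 cm (convex)

Virtual image ⇒ d_i = −21.0 cm.
1/f = 1/d_o + 1/d_i = 1/(83.6) + 1/(-21.0) = -0.03566, so f = -28.0 cm.
Since f is negative, the mirror is convex.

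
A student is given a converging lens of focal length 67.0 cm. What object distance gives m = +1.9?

31.7 cm

m = −d_i/d_o ⇒ d_i = −m·d_o.
1/f = 1/d_o + 1/d_i = 1/d_o − 1/(m·d_o) = (1 − 1/m)/d_o, so d_o = f(1 − 1/m) = (67.00)(1 − 1/(+1.9)) = 31.7 cm.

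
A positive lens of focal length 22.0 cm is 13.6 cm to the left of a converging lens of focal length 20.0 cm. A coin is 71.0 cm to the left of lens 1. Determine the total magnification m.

m = -0.235

Lens 1: 1/d_i1 = 1/(22.0) − 1/(71.0) = 0.03137, so d_i1 = 31.88 cm; m₁ = −d_i1/d_o1 = -0.4490.
d_o2 = 13.6 − (31.88) = -18.28 cm (virtual object).
Lens 2: 1/d_i2 = 1/(20.0) − 1/(-18.28) = 0.1047, so d_i2 = 9.551 cm; m₂ = −d_i2/d_o2 = +0.5225.
m = m₁·m₂ = (-0.4490)(+0.5225) = -0.235.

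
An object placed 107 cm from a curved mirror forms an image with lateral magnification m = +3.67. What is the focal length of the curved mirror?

m = −d_i/d_o ⇒ d_i = −m·d_o = −(+3.67)·(107) = -392.7 cm.
1/f = 1/d_o + 1/d_i = 1/(107) + 1/(-392.7) = 0.006799, so f = 147 cm.
Since f is positive, the curved mirror is concave.

f = 147 cm (concave)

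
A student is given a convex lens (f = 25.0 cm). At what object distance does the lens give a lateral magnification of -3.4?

32.4 cm

m = −d_i/d_o ⇒ d_i = −m·d_o.
1/f = 1/d_o + 1/d_i = 1/d_o − 1/(m·d_o) = (1 − 1/m)/d_o, so d_o = f(1 − 1/m) = (25.00)(1 − 1/(-3.4)) = 32.4 cm.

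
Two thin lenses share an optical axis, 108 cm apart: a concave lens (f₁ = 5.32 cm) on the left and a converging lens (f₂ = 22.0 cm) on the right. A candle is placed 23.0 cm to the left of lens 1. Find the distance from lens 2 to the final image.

Lens 1 is diverging, so f₁ = −5.32 cm.
Lens 1: 1/d_i1 = 1/f₁ − 1/d_o1 = 1/(-5.32) − 1/(23.0) = -0.2314, so d_i1 = -4.321 cm.
The intermediate image is 4.321 cm to the left of lens 1 (virtual), which is 108 − (-4.321) = 112.3 cm to the left of lens 2, so d_o2 = +112.3 cm.
Lens 2: 1/d_i2 = 1/f₂ − 1/d_o2 = 1/(22.0) − 1/(112.3) = 0.03655, so d_i2 = 27.4 cm.
The final image is real, 27.4 cm to the right of lens 2 (overall magnification ≈ -0.046).

27.4 cm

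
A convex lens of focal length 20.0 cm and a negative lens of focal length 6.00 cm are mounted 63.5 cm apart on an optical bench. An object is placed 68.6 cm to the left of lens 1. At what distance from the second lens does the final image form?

5.13 cm

Lens 1: 1/d_i1 = 1/f₁ − 1/d_o1 = 1/(20.0) − 1/(68.6) = 0.03542, so d_i1 = 28.23 cm.
The intermediate image is 28.23 cm to the right of lens 1, which is 63.5 − (28.23) = 35.27 cm to the left of lens 2, so d_o2 = +35.27 cm.
Lens 2 is diverging, so f₂ = −6.00 cm.
Lens 2: 1/d_i2 = 1/f₂ − 1/d_o2 = 1/(-6.00) − 1/(35.27) = -0.1950, so d_i2 = -5.13 cm.
The final image is virtual, 5.13 cm to the left of lens 2 (overall magnification ≈ -0.060).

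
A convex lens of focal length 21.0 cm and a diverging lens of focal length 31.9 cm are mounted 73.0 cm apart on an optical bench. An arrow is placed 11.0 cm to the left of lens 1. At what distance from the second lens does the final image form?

23.9 cm

Lens 1: 1/d_i1 = 1/f₁ − 1/d_o1 = 1/(21.0) − 1/(11.0) = -0.04329, so d_i1 = -23.10 cm.
The intermediate image is 23.10 cm to the left of lens 1 (virtual), which is 73.0 − (-23.10) = 96.10 cm to the left of lens 2, so d_o2 = +96.10 cm.
Lens 2 is diverging, so f₂ = −31.9 cm.
Lens 2: 1/d_i2 = 1/f₂ − 1/d_o2 = 1/(-31.9) − 1/(96.10) = -0.04175, so d_i2 = -23.9 cm.
The final image is virtual, 23.9 cm to the left of lens 2 (overall magnification ≈ 0.52).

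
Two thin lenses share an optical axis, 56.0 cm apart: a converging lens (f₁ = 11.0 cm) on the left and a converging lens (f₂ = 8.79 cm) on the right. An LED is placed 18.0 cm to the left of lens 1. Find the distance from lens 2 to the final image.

Lens 1: 1/d_i1 = 1/f₁ − 1/d_o1 = 1/(11.0) − 1/(18.0) = 0.03535, so d_i1 = 28.29 cm.
The intermediate image is 28.29 cm to the right of lens 1, which is 56.0 − (28.29) = 27.71 cm to the left of lens 2, so d_o2 = +27.71 cm.
Lens 2: 1/d_i2 = 1/f₂ − 1/d_o2 = 1/(8.79) − 1/(27.71) = 0.07768, so d_i2 = 12.9 cm.
The final image is real, 12.9 cm to the right of lens 2 (overall magnification ≈ 0.73).

12.9 cm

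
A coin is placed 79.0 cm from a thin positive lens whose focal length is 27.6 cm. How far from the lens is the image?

Lens equation: 1/s_i = 1/f − 1/s_o = 1/(27.60) − 1/(79.0) = 0.03623 − 0.01266 = 0.02357, so s_i = 42.4 cm.
The image is real, inverted and reduced, on the far side of the lens.

42.4 cm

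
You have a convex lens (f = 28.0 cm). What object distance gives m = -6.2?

m = −d_i/d_o ⇒ d_i = −m·d_o.
1/f = 1/d_o + 1/d_i = 1/d_o − 1/(m·d_o) = (1 − 1/m)/d_o, so d_o = f(1 − 1/m) = (28.00)(1 − 1/(-6.2)) = 32.5 cm.

32.5 cm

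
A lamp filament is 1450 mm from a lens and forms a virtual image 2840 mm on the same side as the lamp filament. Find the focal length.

f = 2960 mm (converging)

Virtual image ⇒ d_i = −2840 mm.
1/f = 1/d_o + 1/d_i = 1/(1450) + 1/(-2840) = 0.0003375, so f = 2960 mm.
Since f is positive, the lens is converging.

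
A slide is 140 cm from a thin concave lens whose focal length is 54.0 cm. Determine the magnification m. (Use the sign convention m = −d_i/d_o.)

m = +0.278

For a concave lens, f = -54.0 cm.
1/d_i = 1/f − 1/d_o = 1/(-54.00) − 1/(140) = -0.02566, so d_i = -38.97 cm.
m = −d_i/d_o = −(-38.97)/(140) = +0.278.
The image is virtual, upright and reduced, on the same side as the object.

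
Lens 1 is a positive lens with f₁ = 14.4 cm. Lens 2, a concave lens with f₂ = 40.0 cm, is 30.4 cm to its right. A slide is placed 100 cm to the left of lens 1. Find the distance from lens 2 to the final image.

10.1 cm

Lens 1: 1/d_i1 = 1/f₁ − 1/d_o1 = 1/(14.4) − 1/(100) = 0.05944, so d_i1 = 16.82 cm.
The intermediate image is 16.82 cm to the right of lens 1, which is 30.4 − (16.82) = 13.58 cm to the left of lens 2, so d_o2 = +13.58 cm.
Lens 2 is diverging, so f₂ = −40.0 cm.
Lens 2: 1/d_i2 = 1/f₂ − 1/d_o2 = 1/(-40.0) − 1/(13.58) = -0.09864, so d_i2 = -10.1 cm.
The final image is virtual, 10.1 cm to the left of lens 2 (overall magnification ≈ -0.13).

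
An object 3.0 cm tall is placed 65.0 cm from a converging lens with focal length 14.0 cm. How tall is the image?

0.824 cm

1/d_i = 1/f − 1/d_o = 1/(14.00) − 1/(65.0) = 0.05604, so d_i = 17.84 cm.
m = −d_i/d_o = -0.2745.
|h_i| = |m|·h_o = 0.2745 × 3.0 = 0.824 cm. The image is real, inverted and reduced, on the far side of the lens.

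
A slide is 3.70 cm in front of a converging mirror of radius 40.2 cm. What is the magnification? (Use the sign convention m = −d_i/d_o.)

f = R/2 = 40.2/2 = 20.10 cm.
1/d_i = 1/f − 1/d_o = 1/(20.10) − 1/(3.70) = -0.2205, so d_i = -4.535 cm.
m = −d_i/d_o = −(-4.535)/(3.70) = +1.23.
The image is virtual, upright and enlarged, behind the mirror.

m = +1.23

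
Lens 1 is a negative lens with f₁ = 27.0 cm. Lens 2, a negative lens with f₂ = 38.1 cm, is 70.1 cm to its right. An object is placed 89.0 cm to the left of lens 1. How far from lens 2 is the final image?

26.8 cm

Lens 1 is diverging, so f₁ = −27.0 cm.
Lens 1: 1/d_i1 = 1/f₁ − 1/d_o1 = 1/(-27.0) − 1/(89.0) = -0.04827, so d_i1 = -20.72 cm.
The intermediate image is 20.72 cm to the left of lens 1 (virtual), which is 70.1 − (-20.72) = 90.82 cm to the left of lens 2, so d_o2 = +90.82 cm.
Lens 2 is diverging, so f₂ = −38.1 cm.
Lens 2: 1/d_i2 = 1/f₂ − 1/d_o2 = 1/(-38.1) − 1/(90.82) = -0.03726, so d_i2 = -26.8 cm.
The final image is virtual, 26.8 cm to the left of lens 2 (overall magnification ≈ 0.069).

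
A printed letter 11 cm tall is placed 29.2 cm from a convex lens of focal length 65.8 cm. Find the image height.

1/d_i = 1/f − 1/d_o = 1/(65.80) − 1/(29.2) = -0.01905, so d_i = -52.50 cm.
m = −d_i/d_o = +1.798.
|h_i| = |m|·h_o = 1.798 × 11 = 19.8 cm. The image is virtual, upright and enlarged, on the same side as the object.

19.8 cm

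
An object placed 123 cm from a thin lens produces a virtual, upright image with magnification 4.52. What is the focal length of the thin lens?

m = −d_i/d_o ⇒ d_i = −m·d_o = −(+4.52)·(123) = -556.0 cm.
1/f = 1/d_o + 1/d_i = 1/(123) + 1/(-556.0) = 0.006332, so f = 158 cm.
Since f is positive, the thin lens is converging.

f = 158 cm (converging)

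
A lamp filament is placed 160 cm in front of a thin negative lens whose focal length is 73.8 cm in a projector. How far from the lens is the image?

50.5 cm

For a negative lens, f = -73.8 cm.
Lens equation: 1/d_i = 1/f − 1/d_o = 1/(-73.80) − 1/(160) = -0.01355 − 0.006250 = -0.01980, so d_i = -50.5 cm.
The image is virtual, upright and reduced, on the same side as the object.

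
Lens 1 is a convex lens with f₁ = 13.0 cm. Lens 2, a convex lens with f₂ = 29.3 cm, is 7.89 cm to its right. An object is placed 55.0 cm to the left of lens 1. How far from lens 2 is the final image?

Lens 1: 1/d_i1 = 1/f₁ − 1/d_o1 = 1/(13.0) − 1/(55.0) = 0.05874, so d_i1 = 17.02 cm.
The intermediate image is 17.02 cm to the right of lens 1, which lies 9.130 cm to the right of lens 2 — a virtual object — so d_o2 = −9.130 cm.
Lens 2: 1/d_i2 = 1/f₂ − 1/d_o2 = 1/(29.3) − 1/(-9.130) = 0.1437, so d_i2 = 6.96 cm.
The final image is real, 6.96 cm to the right of lens 2 (overall magnification ≈ -0.24).

6.96 cm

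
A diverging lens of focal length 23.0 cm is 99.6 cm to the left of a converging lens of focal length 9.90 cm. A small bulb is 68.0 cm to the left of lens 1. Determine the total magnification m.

f₁ = −23.0 cm (diverging).
Lens 1: 1/d_i1 = 1/(-23.0) − 1/(68.0) = -0.05818, so d_i1 = -17.19 cm; m₁ = −d_i1/d_o1 = +0.2528.
d_o2 = 99.6 − (-17.19) = 116.8 cm.
Lens 2: 1/d_i2 = 1/(9.90) − 1/(116.8) = 0.09245, so d_i2 = 10.82 cm; m₂ = −d_i2/d_o2 = -0.09261.
m = m₁·m₂ = (+0.2528)(-0.09261) = -0.0234.

m = -0.0234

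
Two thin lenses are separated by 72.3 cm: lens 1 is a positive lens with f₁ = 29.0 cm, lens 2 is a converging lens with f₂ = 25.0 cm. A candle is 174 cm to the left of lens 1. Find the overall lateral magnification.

m = +0.400

Lens 1: 1/d_i1 = 1/(29.0) − 1/(174) = 0.02874, so d_i1 = 34.80 cm; m₁ = −d_i1/d_o1 = -0.2000.
d_o2 = 72.3 − (34.80) = 37.50 cm.
Lens 2: 1/d_i2 = 1/(25.0) − 1/(37.50) = 0.01333, so d_i2 = 75.00 cm; m₂ = −d_i2/d_o2 = -2.000.
m = m₁·m₂ = (-0.2000)(-2.000) = +0.400.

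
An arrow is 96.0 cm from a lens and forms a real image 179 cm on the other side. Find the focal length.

Real image ⇒ d_i = +179 cm.
1/f = 1/d_o + 1/d_i = 1/(96.0) + 1/(179) = 0.01600, so f = 62.5 cm.
Since f is positive, the lens is converging.

f = 62.5 cm (converging)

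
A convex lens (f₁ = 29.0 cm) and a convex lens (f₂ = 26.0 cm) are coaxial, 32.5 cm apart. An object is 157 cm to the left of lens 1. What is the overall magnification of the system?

m = -0.203

Lens 1: 1/d_i1 = 1/(29.0) − 1/(157) = 0.02811, so d_i1 = 35.57 cm; m₁ = −d_i1/d_o1 = -0.2266.
d_o2 = 32.5 − (35.57) = -3.070 cm (virtual object).
Lens 2: 1/d_i2 = 1/(26.0) − 1/(-3.070) = 0.3642, so d_i2 = 2.746 cm; m₂ = −d_i2/d_o2 = +0.8944.
m = m₁·m₂ = (-0.2266)(+0.8944) = -0.203.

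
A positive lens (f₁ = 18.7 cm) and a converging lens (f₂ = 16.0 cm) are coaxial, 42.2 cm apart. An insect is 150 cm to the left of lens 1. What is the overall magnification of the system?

Lens 1: 1/d_i1 = 1/(18.7) − 1/(150) = 0.04681, so d_i1 = 21.36 cm; m₁ = −d_i1/d_o1 = -0.1424.
d_o2 = 42.2 − (21.36) = 20.84 cm.
Lens 2: 1/d_i2 = 1/(16.0) − 1/(20.84) = 0.01452, so d_i2 = 68.89 cm; m₂ = −d_i2/d_o2 = -3.306.
m = m₁·m₂ = (-0.1424)(-3.306) = +0.471.

m = +0.471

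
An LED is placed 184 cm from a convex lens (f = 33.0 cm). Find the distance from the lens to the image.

40.2 cm

Thin-lens equation: 1/d_i = 1/f − 1/d_o = 1/(33.00) − 1/(184) = 0.03030 − 0.005435 = 0.02487, so d_i = 40.2 cm.
The image is real, inverted and reduced, on the far side of the lens.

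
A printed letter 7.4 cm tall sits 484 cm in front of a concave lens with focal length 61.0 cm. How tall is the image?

For a concave lens, f = -61.0 cm.
1/d_i = 1/f − 1/d_o = 1/(-61.00) − 1/(484) = -0.01846, so d_i = -54.17 cm.
m = −d_i/d_o = +0.1119.
|h_i| = |m|·h_o = 0.1119 × 7.4 = 0.828 cm. The image is virtual, upright and reduced, on the same side as the object.

0.828 cm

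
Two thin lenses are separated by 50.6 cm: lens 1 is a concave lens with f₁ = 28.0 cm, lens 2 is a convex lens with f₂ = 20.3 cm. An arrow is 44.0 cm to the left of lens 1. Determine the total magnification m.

m = -0.167

f₁ = −28.0 cm (diverging).
Lens 1: 1/d_i1 = 1/(-28.0) − 1/(44.0) = -0.05844, so d_i1 = -17.11 cm; m₁ = −d_i1/d_o1 = +0.3889.
d_o2 = 50.6 − (-17.11) = 67.71 cm.
Lens 2: 1/d_i2 = 1/(20.3) − 1/(67.71) = 0.03449, so d_i2 = 28.99 cm; m₂ = −d_i2/d_o2 = -0.4282.
m = m₁·m₂ = (+0.3889)(-0.4282) = -0.167.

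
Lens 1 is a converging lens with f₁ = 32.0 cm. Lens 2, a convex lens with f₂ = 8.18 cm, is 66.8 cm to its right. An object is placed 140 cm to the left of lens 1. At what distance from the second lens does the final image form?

Lens 1: 1/d_i1 = 1/f₁ − 1/d_o1 = 1/(32.0) − 1/(140) = 0.02411, so d_i1 = 41.48 cm.
The intermediate image is 41.48 cm to the right of lens 1, which is 66.8 − (41.48) = 25.32 cm to the left of lens 2, so d_o2 = +25.32 cm.
Lens 2: 1/d_i2 = 1/f₂ − 1/d_o2 = 1/(8.18) − 1/(25.32) = 0.08275, so d_i2 = 12.1 cm.
The final image is real, 12.1 cm to the right of lens 2 (overall magnification ≈ 0.14).

12.1 cm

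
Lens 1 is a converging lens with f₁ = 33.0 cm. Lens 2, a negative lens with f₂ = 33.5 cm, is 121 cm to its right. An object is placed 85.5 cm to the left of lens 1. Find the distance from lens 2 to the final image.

Lens 1: 1/d_i1 = 1/f₁ − 1/d_o1 = 1/(33.0) − 1/(85.5) = 0.01861, so d_i1 = 53.74 cm.
The intermediate image is 53.74 cm to the right of lens 1, which is 121 − (53.74) = 67.26 cm to the left of lens 2, so d_o2 = +67.26 cm.
Lens 2 is diverging, so f₂ = −33.5 cm.
Lens 2: 1/d_i2 = 1/f₂ − 1/d_o2 = 1/(-33.5) − 1/(67.26) = -0.04472, so d_i2 = -22.4 cm.
The final image is virtual, 22.4 cm to the left of lens 2 (overall magnification ≈ -0.21).

22.4 cm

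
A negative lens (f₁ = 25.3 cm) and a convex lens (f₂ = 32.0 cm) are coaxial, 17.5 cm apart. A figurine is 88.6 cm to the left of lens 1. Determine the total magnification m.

m = -1.37

f₁ = −25.3 cm (diverging).
Lens 1: 1/d_i1 = 1/(-25.3) − 1/(88.6) = -0.05081, so d_i1 = -19.68 cm; m₁ = −d_i1/d_o1 = +0.2221.
d_o2 = 17.5 − (-19.68) = 37.18 cm.
Lens 2: 1/d_i2 = 1/(32.0) − 1/(37.18) = 0.004354, so d_i2 = 229.7 cm; m₂ = −d_i2/d_o2 = -6.178.
m = m₁·m₂ = (+0.2221)(-6.178) = -1.37.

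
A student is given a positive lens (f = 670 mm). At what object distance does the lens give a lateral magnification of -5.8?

m = −d_i/d_o ⇒ d_i = −m·d_o.
1/f = 1/d_o + 1/d_i = 1/d_o − 1/(m·d_o) = (1 − 1/m)/d_o, so d_o = f(1 − 1/m) = (670.0)(1 − 1/(-5.8)) = 786 mm.

786 mm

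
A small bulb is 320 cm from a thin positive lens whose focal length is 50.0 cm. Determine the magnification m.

m = -0.185

1/d_i = 1/f − 1/d_o = 1/(50.00) − 1/(320) = 0.01688, so d_i = 59.26 cm.
m = −d_i/d_o = −(59.26)/(320) = -0.185.
The image is real, inverted and reduced, on the far side of the lens.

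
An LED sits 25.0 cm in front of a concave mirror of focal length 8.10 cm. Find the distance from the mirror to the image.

12.0 cm

Mirror equation: 1/d_i = 1/f − 1/d_o = 1/(8.100) − 1/(25.0) = 0.1235 − 0.04000 = 0.08346, so d_i = 12.0 cm.
The image is real, inverted and reduced, in front of the mirror.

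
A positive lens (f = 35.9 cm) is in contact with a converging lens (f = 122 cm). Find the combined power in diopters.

P₁ = 1/f₁ = 1/(0.359 m) = +2.786 D; P₂ = 1/f₂ = 1/(1.22 m) = +0.8197 D.
For thin lenses in contact, P = P₁ + P₂ = (+2.786) + (+0.8197) = +3.61 D.

P = +3.61 D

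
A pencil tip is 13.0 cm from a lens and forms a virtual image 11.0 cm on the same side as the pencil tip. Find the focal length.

f = -71.5 cm (diverging)

Virtual image ⇒ d_i = −11.0 cm.
1/f = 1/d_o + 1/d_i = 1/(13.0) + 1/(-11.0) = -0.01399, so f = -71.5 cm.
Since f is negative, the lens is diverging.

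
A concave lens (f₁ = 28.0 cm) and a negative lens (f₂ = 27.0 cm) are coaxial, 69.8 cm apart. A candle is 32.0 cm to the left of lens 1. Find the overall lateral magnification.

m = +0.113

f₁ = −28.0 cm (diverging).
Lens 1: 1/d_i1 = 1/(-28.0) − 1/(32.0) = -0.06696, so d_i1 = -14.93 cm; m₁ = −d_i1/d_o1 = +0.4666.
d_o2 = 69.8 − (-14.93) = 84.73 cm.
f₂ = −27.0 cm (diverging).
Lens 2: 1/d_i2 = 1/(-27.0) − 1/(84.73) = -0.04884, so d_i2 = -20.48 cm; m₂ = −d_i2/d_o2 = +0.2417.
m = m₁·m₂ = (+0.4666)(+0.2417) = +0.113.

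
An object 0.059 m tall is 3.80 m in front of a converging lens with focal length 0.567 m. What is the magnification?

1/d_i = 1/f − 1/d_o = 1/(0.5670) − 1/(3.80) = 1.501, so d_i = 0.6664 m.
m = −d_i/d_o = −(0.6664)/(3.80) = -0.175.
The image is real, inverted and reduced, on the far side of the lens.

m = -0.175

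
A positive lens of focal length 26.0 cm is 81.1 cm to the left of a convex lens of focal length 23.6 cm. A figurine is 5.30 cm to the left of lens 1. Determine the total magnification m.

Lens 1: 1/d_i1 = 1/(26.0) − 1/(5.30) = -0.1502, so d_i1 = -6.657 cm; m₁ = −d_i1/d_o1 = +1.256.
d_o2 = 81.1 − (-6.657) = 87.76 cm.
Lens 2: 1/d_i2 = 1/(23.6) − 1/(87.76) = 0.03098, so d_i2 = 32.28 cm; m₂ = −d_i2/d_o2 = -0.3678.
m = m₁·m₂ = (+1.256)(-0.3678) = -0.462.

m = -0.462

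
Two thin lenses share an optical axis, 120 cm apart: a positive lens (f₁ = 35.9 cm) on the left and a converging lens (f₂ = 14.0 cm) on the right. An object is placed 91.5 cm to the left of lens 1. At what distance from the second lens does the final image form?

18.2 cm

Lens 1: 1/d_i1 = 1/f₁ − 1/d_o1 = 1/(35.9) − 1/(91.5) = 0.01693, so d_i1 = 59.08 cm.
The intermediate image is 59.08 cm to the right of lens 1, which is 120 − (59.08) = 60.92 cm to the left of lens 2, so d_o2 = +60.92 cm.
Lens 2: 1/d_i2 = 1/f₂ − 1/d_o2 = 1/(14.0) − 1/(60.92) = 0.05501, so d_i2 = 18.2 cm.
The final image is real, 18.2 cm to the right of lens 2 (overall magnification ≈ 0.19).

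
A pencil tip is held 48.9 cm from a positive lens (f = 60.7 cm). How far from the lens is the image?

Lens equation: 1/v = 1/f − 1/u = 1/(60.70) − 1/(48.9) = 0.01647 − 0.02045 = -0.003975, so v = -252 cm.
The image is virtual, upright and enlarged, on the same side as the object.

252 cm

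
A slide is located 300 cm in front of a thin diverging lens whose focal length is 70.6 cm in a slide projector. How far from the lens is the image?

For a diverging lens, f = -70.6 cm.
Lens equation: 1/s_i = 1/f − 1/s_o = 1/(-70.60) − 1/(300) = -0.01416 − 0.003333 = -0.01750, so s_i = -57.2 cm.
The image is virtual, upright and reduced, on the same side as the object.

57.2 cm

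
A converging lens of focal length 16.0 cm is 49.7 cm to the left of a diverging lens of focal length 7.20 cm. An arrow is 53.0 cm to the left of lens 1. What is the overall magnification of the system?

m = -0.0916

Lens 1: 1/d_i1 = 1/(16.0) − 1/(53.0) = 0.04363, so d_i1 = 22.92 cm; m₁ = −d_i1/d_o1 = -0.4325.
d_o2 = 49.7 − (22.92) = 26.78 cm.
f₂ = −7.20 cm (diverging).
Lens 2: 1/d_i2 = 1/(-7.20) − 1/(26.78) = -0.1762, so d_i2 = -5.674 cm; m₂ = −d_i2/d_o2 = +0.2119.
m = m₁·m₂ = (-0.4325)(+0.2119) = -0.0916.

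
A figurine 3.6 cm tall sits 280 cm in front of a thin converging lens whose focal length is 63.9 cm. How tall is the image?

1/d_i = 1/f − 1/d_o = 1/(63.90) − 1/(280) = 0.01208, so d_i = 82.80 cm.
m = −d_i/d_o = -0.2957.
|h_i| = |m|·h_o = 0.2957 × 3.6 = 1.06 cm. The image is real, inverted and reduced, on the far side of the lens.

1.06 cm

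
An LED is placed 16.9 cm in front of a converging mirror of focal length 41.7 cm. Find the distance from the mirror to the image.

28.4 cm

Mirror equation: 1/q = 1/f − 1/p = 1/(41.70) − 1/(16.9) = 0.02398 − 0.05917 = -0.03519, so q = -28.4 cm.
The image is virtual, upright and enlarged, behind the mirror.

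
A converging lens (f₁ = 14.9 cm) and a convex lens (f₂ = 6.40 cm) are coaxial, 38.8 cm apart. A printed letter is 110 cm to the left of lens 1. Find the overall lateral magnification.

Lens 1: 1/d_i1 = 1/(14.9) − 1/(110) = 0.05802, so d_i1 = 17.23 cm; m₁ = −d_i1/d_o1 = -0.1566.
d_o2 = 38.8 − (17.23) = 21.57 cm.
Lens 2: 1/d_i2 = 1/(6.40) − 1/(21.57) = 0.1099, so d_i2 = 9.100 cm; m₂ = −d_i2/d_o2 = -0.4219.
m = m₁·m₂ = (-0.1566)(-0.4219) = +0.0661.

m = +0.0661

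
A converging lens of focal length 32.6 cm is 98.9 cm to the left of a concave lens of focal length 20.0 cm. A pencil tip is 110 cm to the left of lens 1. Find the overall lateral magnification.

m = -0.116

Lens 1: 1/d_i1 = 1/(32.6) − 1/(110) = 0.02158, so d_i1 = 46.33 cm; m₁ = −d_i1/d_o1 = -0.4212.
d_o2 = 98.9 − (46.33) = 52.57 cm.
f₂ = −20.0 cm (diverging).
Lens 2: 1/d_i2 = 1/(-20.0) − 1/(52.57) = -0.06902, so d_i2 = -14.49 cm; m₂ = −d_i2/d_o2 = +0.2756.
m = m₁·m₂ = (-0.4212)(+0.2756) = -0.116.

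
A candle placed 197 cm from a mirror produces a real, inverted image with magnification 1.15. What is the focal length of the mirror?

m = −d_i/d_o ⇒ d_i = −m·d_o = −(-1.15)·(197) = 226.5 cm.
1/f = 1/d_o + 1/d_i = 1/(197) + 1/(226.5) = 0.009491, so f = 105 cm.
Since f is positive, the mirror is concave.

f = 105 cm (concave)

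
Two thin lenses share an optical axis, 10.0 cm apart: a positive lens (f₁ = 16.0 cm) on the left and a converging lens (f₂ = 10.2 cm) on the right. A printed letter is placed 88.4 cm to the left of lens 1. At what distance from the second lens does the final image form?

4.93 cm

Lens 1: 1/d_i1 = 1/f₁ − 1/d_o1 = 1/(16.0) − 1/(88.4) = 0.05119, so d_i1 = 19.54 cm.
The intermediate image is 19.54 cm to the right of lens 1, which lies 9.540 cm to the right of lens 2 — a virtual object — so d_o2 = −9.540 cm.
Lens 2: 1/d_i2 = 1/f₂ − 1/d_o2 = 1/(10.2) − 1/(-9.540) = 0.2029, so d_i2 = 4.93 cm.
The final image is real, 4.93 cm to the right of lens 2 (overall magnification ≈ -0.11).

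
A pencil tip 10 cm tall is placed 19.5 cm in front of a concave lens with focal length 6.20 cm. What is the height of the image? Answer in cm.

For a concave lens, f = -6.20 cm.
1/d_i = 1/f − 1/d_o = 1/(-6.200) − 1/(19.5) = -0.2126, so d_i = -4.704 cm.
m = −d_i/d_o = +0.2412.
|h_i| = |m|·h_o = 0.2412 × 10 = 2.41 cm. The image is virtual, upright and reduced, on the same side as the object.

2.41 cm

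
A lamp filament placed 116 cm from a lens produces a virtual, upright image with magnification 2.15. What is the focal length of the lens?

f = 217 cm (converging)

m = −d_i/d_o ⇒ d_i = −m·d_o = −(+2.15)·(116) = -249.4 cm.
1/f = 1/d_o + 1/d_i = 1/(116) + 1/(-249.4) = 0.004611, so f = 217 cm.
Since f is positive, the lens is converging.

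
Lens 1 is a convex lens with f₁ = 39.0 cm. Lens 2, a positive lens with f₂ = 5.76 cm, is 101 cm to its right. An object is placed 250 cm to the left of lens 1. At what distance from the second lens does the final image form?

Lens 1: 1/d_i1 = 1/f₁ − 1/d_o1 = 1/(39.0) − 1/(250) = 0.02164, so d_i1 = 46.21 cm.
The intermediate image is 46.21 cm to the right of lens 1, which is 101 − (46.21) = 54.79 cm to the left of lens 2, so d_o2 = +54.79 cm.
Lens 2: 1/d_i2 = 1/f₂ − 1/d_o2 = 1/(5.76) − 1/(54.79) = 0.1554, so d_i2 = 6.44 cm.
The final image is real, 6.44 cm to the right of lens 2 (overall magnification ≈ 0.022).

6.44 cm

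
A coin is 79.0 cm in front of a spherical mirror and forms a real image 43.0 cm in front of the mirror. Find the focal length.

f = 27.8 cm (concave)

Real image ⇒ d_i = +43.0 cm.
1/f = 1/d_o + 1/d_i = 1/(79.0) + 1/(43.0) = 0.03591, so f = 27.8 cm.
Since f is positive, the spherical mirror is concave.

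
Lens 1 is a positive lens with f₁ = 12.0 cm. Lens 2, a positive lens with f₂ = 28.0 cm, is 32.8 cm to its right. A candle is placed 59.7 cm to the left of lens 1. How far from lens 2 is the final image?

48.7 cm

Lens 1: 1/d_i1 = 1/f₁ − 1/d_o1 = 1/(12.0) − 1/(59.7) = 0.06658, so d_i1 = 15.02 cm.
The intermediate image is 15.02 cm to the right of lens 1, which is 32.8 − (15.02) = 17.78 cm to the left of lens 2, so d_o2 = +17.78 cm.
Lens 2: 1/d_i2 = 1/f₂ − 1/d_o2 = 1/(28.0) − 1/(17.78) = -0.02053, so d_i2 = -48.7 cm.
The final image is virtual, 48.7 cm to the left of lens 2 (overall magnification ≈ -0.69).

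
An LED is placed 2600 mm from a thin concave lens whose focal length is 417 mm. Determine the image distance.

359 mm

For a concave lens, f = -417 mm.
Lens equation: 1/s_i = 1/f − 1/s_o = 1/(-417.0) − 1/(2600) = -0.002398 − 0.0003846 = -0.002783, so s_i = -359 mm.
The image is virtual, upright and reduced, on the same side as the object.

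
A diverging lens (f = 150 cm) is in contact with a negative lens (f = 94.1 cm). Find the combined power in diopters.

P = -1.73 D

P₁ = 1/f₁ = 1/(-1.50 m) = -0.6667 D; P₂ = 1/f₂ = 1/(-0.941 m) = -1.063 D.
For thin lenses in contact, P = P₁ + P₂ = (-0.6667) + (-1.063) = -1.73 D.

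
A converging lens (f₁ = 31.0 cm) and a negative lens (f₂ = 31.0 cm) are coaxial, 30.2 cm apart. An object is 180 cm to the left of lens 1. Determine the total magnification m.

Lens 1: 1/d_i1 = 1/(31.0) − 1/(180) = 0.02670, so d_i1 = 37.45 cm; m₁ = −d_i1/d_o1 = -0.2081.
d_o2 = 30.2 − (37.45) = -7.250 cm (virtual object).
f₂ = −31.0 cm (diverging).
Lens 2: 1/d_i2 = 1/(-31.0) − 1/(-7.250) = 0.1057, so d_i2 = 9.463 cm; m₂ = −d_i2/d_o2 = +1.305.
m = m₁·m₂ = (-0.2081)(+1.305) = -0.272.

m = -0.272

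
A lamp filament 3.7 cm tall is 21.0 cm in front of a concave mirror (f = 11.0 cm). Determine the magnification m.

m = -1.10

1/d_i = 1/f − 1/d_o = 1/(11.00) − 1/(21.0) = 0.04329, so d_i = 23.10 cm.
m = −d_i/d_o = −(23.10)/(21.0) = -1.10.
The image is real, inverted and enlarged, in front of the mirror.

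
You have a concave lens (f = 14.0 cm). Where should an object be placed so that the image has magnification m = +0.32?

29.8 cm

For a concave lens, f = -14.0 cm.
m = −d_i/d_o ⇒ d_i = −m·d_o.
1/f = 1/d_o + 1/d_i = 1/d_o − 1/(m·d_o) = (1 − 1/m)/d_o, so d_o = f(1 − 1/m) = (-14.00)(1 − 1/(+0.32)) = 29.8 cm.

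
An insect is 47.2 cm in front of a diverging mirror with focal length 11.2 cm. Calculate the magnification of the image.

For a diverging mirror, f = -11.2 cm.
1/d_i = 1/f − 1/d_o = 1/(-11.20) − 1/(47.2) = -0.1105, so d_i = -9.052 cm.
m = −d_i/d_o = −(-9.052)/(47.2) = +0.192.
The image is virtual, upright and reduced, behind the mirror.

m = +0.192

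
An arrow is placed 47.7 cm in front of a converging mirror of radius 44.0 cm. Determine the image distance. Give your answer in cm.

40.8 cm

f = R/2 = 44.0/2 = 22.00 cm.
Mirror equation: 1/v = 1/f − 1/u = 1/(22.00) − 1/(47.7) = 0.04545 − 0.02096 = 0.02449, so v = 40.8 cm.
The image is real, inverted and reduced, in front of the mirror.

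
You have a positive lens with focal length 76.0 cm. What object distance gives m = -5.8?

89.1 cm

m = −d_i/d_o ⇒ d_i = −m·d_o.
1/f = 1/d_o + 1/d_i = 1/d_o − 1/(m·d_o) = (1 − 1/m)/d_o, so d_o = f(1 − 1/m) = (76.00)(1 − 1/(-5.8)) = 89.1 cm.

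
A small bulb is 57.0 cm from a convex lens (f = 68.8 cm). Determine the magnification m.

m = +5.83

1/d_i = 1/f − 1/d_o = 1/(68.80) − 1/(57.0) = -0.003009, so d_i = -332.3 cm.
m = −d_i/d_o = −(-332.3)/(57.0) = +5.83.
The image is virtual, upright and enlarged, on the same side as the object.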